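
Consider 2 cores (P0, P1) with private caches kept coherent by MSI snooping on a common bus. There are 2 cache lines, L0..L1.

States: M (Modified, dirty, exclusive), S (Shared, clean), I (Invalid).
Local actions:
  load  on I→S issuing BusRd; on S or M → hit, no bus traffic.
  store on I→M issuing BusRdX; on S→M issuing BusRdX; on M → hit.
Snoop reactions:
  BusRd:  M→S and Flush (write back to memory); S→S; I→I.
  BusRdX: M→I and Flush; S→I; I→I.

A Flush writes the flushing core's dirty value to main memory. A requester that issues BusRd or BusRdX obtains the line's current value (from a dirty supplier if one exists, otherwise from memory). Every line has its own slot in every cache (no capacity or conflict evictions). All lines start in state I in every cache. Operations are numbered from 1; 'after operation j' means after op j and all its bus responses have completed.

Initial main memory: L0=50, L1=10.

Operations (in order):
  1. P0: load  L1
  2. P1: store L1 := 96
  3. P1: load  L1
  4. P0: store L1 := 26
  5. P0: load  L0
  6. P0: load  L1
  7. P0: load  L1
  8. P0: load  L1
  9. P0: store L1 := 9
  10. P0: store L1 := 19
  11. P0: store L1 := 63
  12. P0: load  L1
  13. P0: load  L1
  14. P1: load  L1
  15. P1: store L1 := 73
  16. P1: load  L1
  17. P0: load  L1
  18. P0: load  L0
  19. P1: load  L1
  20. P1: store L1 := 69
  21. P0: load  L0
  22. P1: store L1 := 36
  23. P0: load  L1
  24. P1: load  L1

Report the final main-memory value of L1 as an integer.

  op1 P0: load  L1 → S/I on L1; bus BusRd; mem=10
  op2 P1: store L1 := 96 → I/M on L1; bus BusRdX; mem=10
  op3 P1: load  L1 → I/M on L1; bus (none); mem=10
  op4 P0: store L1 := 26 → M/I on L1; bus BusRdX Flush; mem=96
  op5 P0: load  L0 → S/I on L0; bus BusRd; mem=50
  op6 P0: load  L1 → M/I on L1; bus (none); mem=96
  op7 P0: load  L1 → M/I on L1; bus (none); mem=96
  op8 P0: load  L1 → M/I on L1; bus (none); mem=96
  op9 P0: store L1 := 9 → M/I on L1; bus (none); mem=96
  op10 P0: store L1 := 19 → M/I on L1; bus (none); mem=96
  op11 P0: store L1 := 63 → M/I on L1; bus (none); mem=96
  op12 P0: load  L1 → M/I on L1; bus (none); mem=96
  op13 P0: load  L1 → M/I on L1; bus (none); mem=96
  op14 P1: load  L1 → S/S on L1; bus BusRd Flush; mem=63
  op15 P1: store L1 := 73 → I/M on L1; bus BusRdX; mem=63
  op16 P1: load  L1 → I/M on L1; bus (none); mem=63
  op17 P0: load  L1 → S/S on L1; bus BusRd Flush; mem=73
  op18 P0: load  L0 → S/I on L0; bus (none); mem=50
  op19 P1: load  L1 → S/S on L1; bus (none); mem=73
  op20 P1: store L1 := 69 → I/M on L1; bus BusRdX; mem=73
  op21 P0: load  L0 → S/I on L0; bus (none); mem=50
  op22 P1: store L1 := 36 → I/M on L1; bus (none); mem=73
  op23 P0: load  L1 → S/S on L1; bus BusRd Flush; mem=36
  op24 P1: load  L1 → S/S on L1; bus (none); mem=36

memory[L1] = 36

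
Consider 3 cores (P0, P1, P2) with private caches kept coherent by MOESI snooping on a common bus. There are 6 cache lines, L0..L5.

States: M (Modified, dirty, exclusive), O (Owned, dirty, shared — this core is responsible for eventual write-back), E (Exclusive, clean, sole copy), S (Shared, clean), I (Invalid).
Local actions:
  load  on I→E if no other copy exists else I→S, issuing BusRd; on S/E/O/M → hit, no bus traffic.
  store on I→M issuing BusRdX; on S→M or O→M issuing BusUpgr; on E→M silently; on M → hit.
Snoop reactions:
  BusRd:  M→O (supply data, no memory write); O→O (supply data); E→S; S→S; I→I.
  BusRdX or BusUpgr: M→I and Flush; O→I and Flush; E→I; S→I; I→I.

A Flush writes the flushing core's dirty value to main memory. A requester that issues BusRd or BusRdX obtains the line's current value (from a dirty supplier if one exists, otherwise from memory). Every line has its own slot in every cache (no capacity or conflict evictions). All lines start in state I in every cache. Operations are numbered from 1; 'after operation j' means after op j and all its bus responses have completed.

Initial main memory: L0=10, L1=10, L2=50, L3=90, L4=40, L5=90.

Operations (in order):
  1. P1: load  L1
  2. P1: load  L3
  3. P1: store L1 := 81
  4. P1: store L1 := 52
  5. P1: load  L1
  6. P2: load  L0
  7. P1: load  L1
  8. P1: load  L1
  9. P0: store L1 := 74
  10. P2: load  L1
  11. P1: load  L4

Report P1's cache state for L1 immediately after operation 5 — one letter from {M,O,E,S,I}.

state = M

[1] P1: load  L1 | P0:I, P1:E(10), P2:I | bus: BusRd
[2] P1: load  L3 | P0:I, P1:E(90), P2:I | bus: BusRd
[3] P1: store L1 := 81 | P0:I, P1:M(81), P2:I | bus: none
[4] P1: store L1 := 52 | P0:I, P1:M(52), P2:I | bus: none
[5] P1: load  L1 | P0:I, P1:M(52), P2:I | bus: none
[6] P2: load  L0 | P0:I, P1:I, P2:E(10) | bus: BusRd
[7] P1: load  L1 | P0:I, P1:M(52), P2:I | bus: none
[8] P1: load  L1 | P0:I, P1:M(52), P2:I | bus: none
[9] P0: store L1 := 74 | P0:M(74), P1:I, P2:I | bus: BusRdX,Flush
[10] P2: load  L1 | P0:O(74), P1:I, P2:S(74) | bus: BusRd
[11] P1: load  L4 | P0:I, P1:E(40), P2:I | bus: BusRd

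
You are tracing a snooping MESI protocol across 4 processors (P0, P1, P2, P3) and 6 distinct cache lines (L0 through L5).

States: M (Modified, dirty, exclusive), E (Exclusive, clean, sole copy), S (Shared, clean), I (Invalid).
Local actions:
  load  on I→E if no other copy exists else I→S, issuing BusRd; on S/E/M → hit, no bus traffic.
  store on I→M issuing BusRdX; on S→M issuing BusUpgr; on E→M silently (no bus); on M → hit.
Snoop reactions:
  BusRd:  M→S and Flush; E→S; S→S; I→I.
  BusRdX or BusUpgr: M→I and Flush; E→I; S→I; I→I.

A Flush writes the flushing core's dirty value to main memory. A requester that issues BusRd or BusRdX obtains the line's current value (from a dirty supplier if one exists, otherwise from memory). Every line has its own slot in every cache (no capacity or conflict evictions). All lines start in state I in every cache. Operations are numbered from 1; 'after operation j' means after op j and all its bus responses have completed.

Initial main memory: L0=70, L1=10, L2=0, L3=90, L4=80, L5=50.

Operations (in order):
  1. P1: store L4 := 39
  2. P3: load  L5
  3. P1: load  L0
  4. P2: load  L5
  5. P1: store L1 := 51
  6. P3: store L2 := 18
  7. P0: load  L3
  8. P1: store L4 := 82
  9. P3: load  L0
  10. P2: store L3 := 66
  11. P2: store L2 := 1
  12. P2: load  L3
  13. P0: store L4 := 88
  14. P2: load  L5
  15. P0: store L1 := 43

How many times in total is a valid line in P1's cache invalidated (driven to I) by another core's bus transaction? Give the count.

invalidations = 2

1. P1: store L4 := 39  bus=[BusRdX]  L4: P0=I P1=M P2=I P3=I  mem[L4]=80
2. P3: load  L5  bus=[BusRd]  L5: P0=I P1=I P2=I P3=E  mem[L5]=50
3. P1: load  L0  bus=[BusRd]  L0: P0=I P1=E P2=I P3=I  mem[L0]=70
4. P2: load  L5  bus=[BusRd]  L5: P0=I P1=I P2=S P3=S  mem[L5]=50
5. P1: store L1 := 51  bus=[BusRdX]  L1: P0=I P1=M P2=I P3=I  mem[L1]=10
6. P3: store L2 := 18  bus=[BusRdX]  L2: P0=I P1=I P2=I P3=M  mem[L2]=0
7. P0: load  L3  bus=[BusRd]  L3: P0=E P1=I P2=I P3=I  mem[L3]=90
8. P1: store L4 := 82  bus=[-]  L4: P0=I P1=M P2=I P3=I  mem[L4]=80
9. P3: load  L0  bus=[BusRd]  L0: P0=I P1=S P2=I P3=S  mem[L0]=70
10. P2: store L3 := 66  bus=[BusRdX]  L3: P0=I P1=I P2=M P3=I  mem[L3]=90
11. P2: store L2 := 1  bus=[BusRdX,Flush]  L2: P0=I P1=I P2=M P3=I  mem[L2]=18
12. P2: load  L3  bus=[-]  L3: P0=I P1=I P2=M P3=I  mem[L3]=90
13. P0: store L4 := 88  bus=[BusRdX,Flush]  L4: P0=M P1=I P2=I P3=I  mem[L4]=82
14. P2: load  L5  bus=[-]  L5: P0=I P1=I P2=S P3=S  mem[L5]=50
15. P0: store L1 := 43  bus=[BusRdX,Flush]  L1: P0=M P1=I P2=I P3=I  mem[L1]=51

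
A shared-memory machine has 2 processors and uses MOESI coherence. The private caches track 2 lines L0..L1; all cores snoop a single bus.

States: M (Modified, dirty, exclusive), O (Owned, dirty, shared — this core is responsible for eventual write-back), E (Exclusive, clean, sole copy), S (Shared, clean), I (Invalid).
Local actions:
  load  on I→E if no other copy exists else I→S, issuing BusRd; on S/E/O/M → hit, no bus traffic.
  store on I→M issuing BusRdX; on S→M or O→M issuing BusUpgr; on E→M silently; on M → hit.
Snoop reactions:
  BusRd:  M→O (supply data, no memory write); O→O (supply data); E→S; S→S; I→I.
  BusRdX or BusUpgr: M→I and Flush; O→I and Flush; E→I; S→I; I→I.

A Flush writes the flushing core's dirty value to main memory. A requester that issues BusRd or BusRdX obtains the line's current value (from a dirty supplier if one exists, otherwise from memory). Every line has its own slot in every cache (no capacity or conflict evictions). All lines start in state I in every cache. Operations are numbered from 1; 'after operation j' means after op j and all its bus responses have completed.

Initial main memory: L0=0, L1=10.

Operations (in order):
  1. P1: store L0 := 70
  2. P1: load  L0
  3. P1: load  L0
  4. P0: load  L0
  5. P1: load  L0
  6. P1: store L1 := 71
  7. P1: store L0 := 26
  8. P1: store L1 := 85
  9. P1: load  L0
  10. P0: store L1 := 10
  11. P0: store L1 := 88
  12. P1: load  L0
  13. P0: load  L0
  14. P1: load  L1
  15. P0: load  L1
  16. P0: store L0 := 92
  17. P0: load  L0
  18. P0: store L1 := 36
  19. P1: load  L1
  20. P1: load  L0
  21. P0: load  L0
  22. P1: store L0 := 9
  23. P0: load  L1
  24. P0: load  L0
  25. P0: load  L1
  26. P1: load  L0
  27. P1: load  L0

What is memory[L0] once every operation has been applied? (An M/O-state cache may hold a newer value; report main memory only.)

step 1: P1: store L0 := 70  ⟶  IM  (L0)  txn=BusRdX  M[L0]=0
step 2: P1: load  L0  ⟶  IM  (L0)  txn=∅  M[L0]=0
step 3: P1: load  L0  ⟶  IM  (L0)  txn=∅  M[L0]=0
step 4: P0: load  L0  ⟶  SO  (L0)  txn=BusRd  M[L0]=0
step 5: P1: load  L0  ⟶  SO  (L0)  txn=∅  M[L0]=0
step 6: P1: store L1 := 71  ⟶  IM  (L1)  txn=BusRdX  M[L1]=10
step 7: P1: store L0 := 26  ⟶  IM  (L0)  txn=BusUpgr  M[L0]=0
step 8: P1: store L1 := 85  ⟶  IM  (L1)  txn=∅  M[L1]=10
step 9: P1: load  L0  ⟶  IM  (L0)  txn=∅  M[L0]=0
step 10: P0: store L1 := 10  ⟶  MI  (L1)  txn=BusRdX+Flush  M[L1]=85
step 11: P0: store L1 := 88  ⟶  MI  (L1)  txn=∅  M[L1]=85
step 12: P1: load  L0  ⟶  IM  (L0)  txn=∅  M[L0]=0
step 13: P0: load  L0  ⟶  SO  (L0)  txn=BusRd  M[L0]=0
step 14: P1: load  L1  ⟶  OS  (L1)  txn=BusRd  M[L1]=85
step 15: P0: load  L1  ⟶  OS  (L1)  txn=∅  M[L1]=85
step 16: P0: store L0 := 92  ⟶  MI  (L0)  txn=BusUpgr+Flush  M[L0]=26
step 17: P0: load  L0  ⟶  MI  (L0)  txn=∅  M[L0]=26
step 18: P0: store L1 := 36  ⟶  MI  (L1)  txn=BusUpgr  M[L1]=85
step 19: P1: load  L1  ⟶  OS  (L1)  txn=BusRd  M[L1]=85
step 20: P1: load  L0  ⟶  OS  (L0)  txn=BusRd  M[L0]=26
step 21: P0: load  L0  ⟶  OS  (L0)  txn=∅  M[L0]=26
step 22: P1: store L0 := 9  ⟶  IM  (L0)  txn=BusUpgr+Flush  M[L0]=92
step 23: P0: load  L1  ⟶  OS  (L1)  txn=∅  M[L1]=85
step 24: P0: load  L0  ⟶  SO  (L0)  txn=BusRd  M[L0]=92
step 25: P0: load  L1  ⟶  OS  (L1)  txn=∅  M[L1]=85
step 26: P1: load  L0  ⟶  SO  (L0)  txn=∅  M[L0]=92
step 27: P1: load  L0  ⟶  SO  (L0)  txn=∅  M[L0]=92

memory[L0] = 92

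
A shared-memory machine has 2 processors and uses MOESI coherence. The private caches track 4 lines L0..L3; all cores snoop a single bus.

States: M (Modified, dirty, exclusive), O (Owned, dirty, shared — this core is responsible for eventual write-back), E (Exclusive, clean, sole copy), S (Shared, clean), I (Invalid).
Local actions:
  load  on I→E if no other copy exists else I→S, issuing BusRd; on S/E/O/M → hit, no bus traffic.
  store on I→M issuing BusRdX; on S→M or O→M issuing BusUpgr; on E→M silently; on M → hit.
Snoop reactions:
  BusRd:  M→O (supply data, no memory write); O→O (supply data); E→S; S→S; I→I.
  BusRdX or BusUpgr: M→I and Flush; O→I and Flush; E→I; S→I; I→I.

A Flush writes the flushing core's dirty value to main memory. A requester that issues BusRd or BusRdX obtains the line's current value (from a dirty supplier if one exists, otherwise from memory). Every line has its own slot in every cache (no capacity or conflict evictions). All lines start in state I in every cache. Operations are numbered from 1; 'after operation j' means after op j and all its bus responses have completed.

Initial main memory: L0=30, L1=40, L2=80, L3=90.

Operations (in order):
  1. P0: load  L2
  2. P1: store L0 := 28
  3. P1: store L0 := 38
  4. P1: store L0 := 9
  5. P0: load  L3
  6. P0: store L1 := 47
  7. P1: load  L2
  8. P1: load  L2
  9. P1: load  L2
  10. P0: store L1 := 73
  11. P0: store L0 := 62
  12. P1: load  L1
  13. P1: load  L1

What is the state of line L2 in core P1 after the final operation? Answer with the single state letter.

state = S

step 1: P0: load  L2  ⟶  EI  (L2)  txn=BusRd  M[L2]=80
step 2: P1: store L0 := 28  ⟶  IM  (L0)  txn=BusRdX  M[L0]=30
step 3: P1: store L0 := 38  ⟶  IM  (L0)  txn=∅  M[L0]=30
step 4: P1: store L0 := 9  ⟶  IM  (L0)  txn=∅  M[L0]=30
step 5: P0: load  L3  ⟶  EI  (L3)  txn=BusRd  M[L3]=90
step 6: P0: store L1 := 47  ⟶  MI  (L1)  txn=BusRdX  M[L1]=40
step 7: P1: load  L2  ⟶  SS  (L2)  txn=BusRd  M[L2]=80
step 8: P1: load  L2  ⟶  SS  (L2)  txn=∅  M[L2]=80
step 9: P1: load  L2  ⟶  SS  (L2)  txn=∅  M[L2]=80
step 10: P0: store L1 := 73  ⟶  MI  (L1)  txn=∅  M[L1]=40
step 11: P0: store L0 := 62  ⟶  MI  (L0)  txn=BusRdX+Flush  M[L0]=9
step 12: P1: load  L1  ⟶  OS  (L1)  txn=BusRd  M[L1]=40
step 13: P1: load  L1  ⟶  OS  (L1)  txn=∅  M[L1]=40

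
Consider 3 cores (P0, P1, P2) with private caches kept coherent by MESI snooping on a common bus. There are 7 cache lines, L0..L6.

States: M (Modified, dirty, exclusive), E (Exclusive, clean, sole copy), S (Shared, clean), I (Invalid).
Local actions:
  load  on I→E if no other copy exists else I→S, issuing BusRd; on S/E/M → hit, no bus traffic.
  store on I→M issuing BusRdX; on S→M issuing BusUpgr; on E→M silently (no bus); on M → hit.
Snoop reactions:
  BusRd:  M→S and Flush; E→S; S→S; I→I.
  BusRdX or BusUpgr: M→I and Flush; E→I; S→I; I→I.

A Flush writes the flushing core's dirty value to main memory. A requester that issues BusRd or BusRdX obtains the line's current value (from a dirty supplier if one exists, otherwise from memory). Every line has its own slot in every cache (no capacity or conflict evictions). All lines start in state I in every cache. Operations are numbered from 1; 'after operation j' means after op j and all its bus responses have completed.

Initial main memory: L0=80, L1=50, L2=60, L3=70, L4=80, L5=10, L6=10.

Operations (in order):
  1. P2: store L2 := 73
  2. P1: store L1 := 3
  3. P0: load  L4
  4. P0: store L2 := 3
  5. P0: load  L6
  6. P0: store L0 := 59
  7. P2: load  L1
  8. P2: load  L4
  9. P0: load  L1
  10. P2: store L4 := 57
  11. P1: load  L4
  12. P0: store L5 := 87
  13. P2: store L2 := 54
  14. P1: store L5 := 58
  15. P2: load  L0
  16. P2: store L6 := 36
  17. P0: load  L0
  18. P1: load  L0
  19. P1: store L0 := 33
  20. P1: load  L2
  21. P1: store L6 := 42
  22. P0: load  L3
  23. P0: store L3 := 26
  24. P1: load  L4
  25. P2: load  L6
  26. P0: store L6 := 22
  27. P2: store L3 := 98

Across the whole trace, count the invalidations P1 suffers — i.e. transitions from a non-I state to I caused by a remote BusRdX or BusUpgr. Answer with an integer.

invalidations = 1

1. P2: store L2 := 73  bus=[BusRdX]  L2: P0=I P1=I P2=M  mem[L2]=60
2. P1: store L1 := 3  bus=[BusRdX]  L1: P0=I P1=M P2=I  mem[L1]=50
3. P0: load  L4  bus=[BusRd]  L4: P0=E P1=I P2=I  mem[L4]=80
4. P0: store L2 := 3  bus=[BusRdX,Flush]  L2: P0=M P1=I P2=I  mem[L2]=73
5. P0: load  L6  bus=[BusRd]  L6: P0=E P1=I P2=I  mem[L6]=10
6. P0: store L0 := 59  bus=[BusRdX]  L0: P0=M P1=I P2=I  mem[L0]=80
7. P2: load  L1  bus=[BusRd,Flush]  L1: P0=I P1=S P2=S  mem[L1]=3
8. P2: load  L4  bus=[BusRd]  L4: P0=S P1=I P2=S  mem[L4]=80
9. P0: load  L1  bus=[BusRd]  L1: P0=S P1=S P2=S  mem[L1]=3
10. P2: store L4 := 57  bus=[BusUpgr]  L4: P0=I P1=I P2=M  mem[L4]=80
11. P1: load  L4  bus=[BusRd,Flush]  L4: P0=I P1=S P2=S  mem[L4]=57
12. P0: store L5 := 87  bus=[BusRdX]  L5: P0=M P1=I P2=I  mem[L5]=10
13. P2: store L2 := 54  bus=[BusRdX,Flush]  L2: P0=I P1=I P2=M  mem[L2]=3
14. P1: store L5 := 58  bus=[BusRdX,Flush]  L5: P0=I P1=M P2=I  mem[L5]=87
15. P2: load  L0  bus=[BusRd,Flush]  L0: P0=S P1=I P2=S  mem[L0]=59
16. P2: store L6 := 36  bus=[BusRdX]  L6: P0=I P1=I P2=M  mem[L6]=10
17. P0: load  L0  bus=[-]  L0: P0=S P1=I P2=S  mem[L0]=59
18. P1: load  L0  bus=[BusRd]  L0: P0=S P1=S P2=S  mem[L0]=59
19. P1: store L0 := 33  bus=[BusUpgr]  L0: P0=I P1=M P2=I  mem[L0]=59
20. P1: load  L2  bus=[BusRd,Flush]  L2: P0=I P1=S P2=S  mem[L2]=54
21. P1: store L6 := 42  bus=[BusRdX,Flush]  L6: P0=I P1=M P2=I  mem[L6]=36
22. P0: load  L3  bus=[BusRd]  L3: P0=E P1=I P2=I  mem[L3]=70
23. P0: store L3 := 26  bus=[-]  L3: P0=M P1=I P2=I  mem[L3]=70
24. P1: load  L4  bus=[-]  L4: P0=I P1=S P2=S  mem[L4]=57
25. P2: load  L6  bus=[BusRd,Flush]  L6: P0=I P1=S P2=S  mem[L6]=42
26. P0: store L6 := 22  bus=[BusRdX]  L6: P0=M P1=I P2=I  mem[L6]=42
27. P2: store L3 := 98  bus=[BusRdX,Flush]  L3: P0=I P1=I P2=M  mem[L3]=26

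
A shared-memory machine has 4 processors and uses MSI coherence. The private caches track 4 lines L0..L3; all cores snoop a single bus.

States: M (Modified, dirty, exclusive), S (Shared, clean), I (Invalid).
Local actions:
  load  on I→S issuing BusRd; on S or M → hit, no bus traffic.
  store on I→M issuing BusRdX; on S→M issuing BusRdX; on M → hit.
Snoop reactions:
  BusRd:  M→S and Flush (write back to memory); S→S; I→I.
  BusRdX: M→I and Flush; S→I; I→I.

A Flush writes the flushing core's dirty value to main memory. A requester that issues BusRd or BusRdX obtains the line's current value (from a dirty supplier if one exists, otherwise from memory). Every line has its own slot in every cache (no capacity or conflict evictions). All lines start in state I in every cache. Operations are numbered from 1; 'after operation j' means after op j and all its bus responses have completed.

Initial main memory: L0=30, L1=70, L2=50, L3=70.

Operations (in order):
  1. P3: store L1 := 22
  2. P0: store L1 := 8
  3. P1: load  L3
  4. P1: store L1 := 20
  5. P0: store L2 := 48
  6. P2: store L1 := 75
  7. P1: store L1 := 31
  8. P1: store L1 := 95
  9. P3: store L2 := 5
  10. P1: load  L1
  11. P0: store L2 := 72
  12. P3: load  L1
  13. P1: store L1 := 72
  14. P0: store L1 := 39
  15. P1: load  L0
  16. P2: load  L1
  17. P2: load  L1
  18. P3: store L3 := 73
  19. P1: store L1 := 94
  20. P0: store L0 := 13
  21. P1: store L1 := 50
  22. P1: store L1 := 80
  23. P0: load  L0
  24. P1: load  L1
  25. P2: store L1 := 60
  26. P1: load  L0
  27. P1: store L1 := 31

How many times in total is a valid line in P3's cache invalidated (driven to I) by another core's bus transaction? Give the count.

1. P3: store L1 := 22  bus=[BusRdX]  L1: P0=I P1=I P2=I P3=M  mem[L1]=70
2. P0: store L1 := 8  bus=[BusRdX,Flush]  L1: P0=M P1=I P2=I P3=I  mem[L1]=22
3. P1: load  L3  bus=[BusRd]  L3: P0=I P1=S P2=I P3=I  mem[L3]=70
4. P1: store L1 := 20  bus=[BusRdX,Flush]  L1: P0=I P1=M P2=I P3=I  mem[L1]=8
5. P0: store L2 := 48  bus=[BusRdX]  L2: P0=M P1=I P2=I P3=I  mem[L2]=50
6. P2: store L1 := 75  bus=[BusRdX,Flush]  L1: P0=I P1=I P2=M P3=I  mem[L1]=20
7. P1: store L1 := 31  bus=[BusRdX,Flush]  L1: P0=I P1=M P2=I P3=I  mem[L1]=75
8. P1: store L1 := 95  bus=[-]  L1: P0=I P1=M P2=I P3=I  mem[L1]=75
9. P3: store L2 := 5  bus=[BusRdX,Flush]  L2: P0=I P1=I P2=I P3=M  mem[L2]=48
10. P1: load  L1  bus=[-]  L1: P0=I P1=M P2=I P3=I  mem[L1]=75
11. P0: store L2 := 72  bus=[BusRdX,Flush]  L2: P0=M P1=I P2=I P3=I  mem[L2]=5
12. P3: load  L1  bus=[BusRd,Flush]  L1: P0=I P1=S P2=I P3=S  mem[L1]=95
13. P1: store L1 := 72  bus=[BusRdX]  L1: P0=I P1=M P2=I P3=I  mem[L1]=95
14. P0: store L1 := 39  bus=[BusRdX,Flush]  L1: P0=M P1=I P2=I P3=I  mem[L1]=72
15. P1: load  L0  bus=[BusRd]  L0: P0=I P1=S P2=I P3=I  mem[L0]=30
16. P2: load  L1  bus=[BusRd,Flush]  L1: P0=S P1=I P2=S P3=I  mem[L1]=39
17. P2: load  L1  bus=[-]  L1: P0=S P1=I P2=S P3=I  mem[L1]=39
18. P3: store L3 := 73  bus=[BusRdX]  L3: P0=I P1=I P2=I P3=M  mem[L3]=70
19. P1: store L1 := 94  bus=[BusRdX]  L1: P0=I P1=M P2=I P3=I  mem[L1]=39
20. P0: store L0 := 13  bus=[BusRdX]  L0: P0=M P1=I P2=I P3=I  mem[L0]=30
21. P1: store L1 := 50  bus=[-]  L1: P0=I P1=M P2=I P3=I  mem[L1]=39
22. P1: store L1 := 80  bus=[-]  L1: P0=I P1=M P2=I P3=I  mem[L1]=39
23. P0: load  L0  bus=[-]  L0: P0=M P1=I P2=I P3=I  mem[L0]=30
24. P1: load  L1  bus=[-]  L1: P0=I P1=M P2=I P3=I  mem[L1]=39
25. P2: store L1 := 60  bus=[BusRdX,Flush]  L1: P0=I P1=I P2=M P3=I  mem[L1]=80
26. P1: load  L0  bus=[BusRd,Flush]  L0: P0=S P1=S P2=I P3=I  mem[L0]=13
27. P1: store L1 := 31  bus=[BusRdX,Flush]  L1: P0=I P1=M P2=I P3=I  mem[L1]=60

invalidations = 3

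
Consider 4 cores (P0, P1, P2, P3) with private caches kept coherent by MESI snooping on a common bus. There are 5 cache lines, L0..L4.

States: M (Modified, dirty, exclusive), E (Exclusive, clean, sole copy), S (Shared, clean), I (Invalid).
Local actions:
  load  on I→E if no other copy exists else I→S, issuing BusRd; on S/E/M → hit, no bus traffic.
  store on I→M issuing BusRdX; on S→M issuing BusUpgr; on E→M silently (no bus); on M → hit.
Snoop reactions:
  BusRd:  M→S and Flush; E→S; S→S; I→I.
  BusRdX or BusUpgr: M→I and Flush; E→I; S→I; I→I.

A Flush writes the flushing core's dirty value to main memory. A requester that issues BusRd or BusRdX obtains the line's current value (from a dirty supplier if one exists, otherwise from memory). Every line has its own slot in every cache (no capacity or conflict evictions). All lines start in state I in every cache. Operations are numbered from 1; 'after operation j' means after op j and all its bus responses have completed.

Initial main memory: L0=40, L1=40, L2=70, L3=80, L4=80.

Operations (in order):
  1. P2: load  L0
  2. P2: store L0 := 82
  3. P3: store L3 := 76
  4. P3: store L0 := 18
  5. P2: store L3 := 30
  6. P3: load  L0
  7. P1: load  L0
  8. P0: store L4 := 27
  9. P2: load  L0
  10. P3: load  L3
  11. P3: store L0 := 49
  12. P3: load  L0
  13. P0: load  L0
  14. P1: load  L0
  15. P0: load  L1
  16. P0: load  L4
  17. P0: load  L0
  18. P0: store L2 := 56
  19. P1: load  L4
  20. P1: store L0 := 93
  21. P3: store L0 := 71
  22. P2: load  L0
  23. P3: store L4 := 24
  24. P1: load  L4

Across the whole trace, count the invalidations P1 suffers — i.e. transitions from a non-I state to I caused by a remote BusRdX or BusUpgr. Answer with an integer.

1. P2: load  L0  bus=[BusRd]  L0: P0=I P1=I P2=E P3=I  mem[L0]=40
2. P2: store L0 := 82  bus=[-]  L0: P0=I P1=I P2=M P3=I  mem[L0]=40
3. P3: store L3 := 76  bus=[BusRdX]  L3: P0=I P1=I P2=I P3=M  mem[L3]=80
4. P3: store L0 := 18  bus=[BusRdX,Flush]  L0: P0=I P1=I P2=I P3=M  mem[L0]=82
5. P2: store L3 := 30  bus=[BusRdX,Flush]  L3: P0=I P1=I P2=M P3=I  mem[L3]=76
6. P3: load  L0  bus=[-]  L0: P0=I P1=I P2=I P3=M  mem[L0]=82
7. P1: load  L0  bus=[BusRd,Flush]  L0: P0=I P1=S P2=I P3=S  mem[L0]=18
8. P0: store L4 := 27  bus=[BusRdX]  L4: P0=M P1=I P2=I P3=I  mem[L4]=80
9. P2: load  L0  bus=[BusRd]  L0: P0=I P1=S P2=S P3=S  mem[L0]=18
10. P3: load  L3  bus=[BusRd,Flush]  L3: P0=I P1=I P2=S P3=S  mem[L3]=30
11. P3: store L0 := 49  bus=[BusUpgr]  L0: P0=I P1=I P2=I P3=M  mem[L0]=18
12. P3: load  L0  bus=[-]  L0: P0=I P1=I P2=I P3=M  mem[L0]=18
13. P0: load  L0  bus=[BusRd,Flush]  L0: P0=S P1=I P2=I P3=S  mem[L0]=49
14. P1: load  L0  bus=[BusRd]  L0: P0=S P1=S P2=I P3=S  mem[L0]=49
15. P0: load  L1  bus=[BusRd]  L1: P0=E P1=I P2=I P3=I  mem[L1]=40
16. P0: load  L4  bus=[-]  L4: P0=M P1=I P2=I P3=I  mem[L4]=80
17. P0: load  L0  bus=[-]  L0: P0=S P1=S P2=I P3=S  mem[L0]=49
18. P0: store L2 := 56  bus=[BusRdX]  L2: P0=M P1=I P2=I P3=I  mem[L2]=70
19. P1: load  L4  bus=[BusRd,Flush]  L4: P0=S P1=S P2=I P3=I  mem[L4]=27
20. P1: store L0 := 93  bus=[BusUpgr]  L0: P0=I P1=M P2=I P3=I  mem[L0]=49
21. P3: store L0 := 71  bus=[BusRdX,Flush]  L0: P0=I P1=I P2=I P3=M  mem[L0]=93
22. P2: load  L0  bus=[BusRd,Flush]  L0: P0=I P1=I P2=S P3=S  mem[L0]=71
23. P3: store L4 := 24  bus=[BusRdX]  L4: P0=I P1=I P2=I P3=M  mem[L4]=27
24. P1: load  L4  bus=[BusRd,Flush]  L4: P0=I P1=S P2=I P3=S  mem[L4]=24

invalidations = 3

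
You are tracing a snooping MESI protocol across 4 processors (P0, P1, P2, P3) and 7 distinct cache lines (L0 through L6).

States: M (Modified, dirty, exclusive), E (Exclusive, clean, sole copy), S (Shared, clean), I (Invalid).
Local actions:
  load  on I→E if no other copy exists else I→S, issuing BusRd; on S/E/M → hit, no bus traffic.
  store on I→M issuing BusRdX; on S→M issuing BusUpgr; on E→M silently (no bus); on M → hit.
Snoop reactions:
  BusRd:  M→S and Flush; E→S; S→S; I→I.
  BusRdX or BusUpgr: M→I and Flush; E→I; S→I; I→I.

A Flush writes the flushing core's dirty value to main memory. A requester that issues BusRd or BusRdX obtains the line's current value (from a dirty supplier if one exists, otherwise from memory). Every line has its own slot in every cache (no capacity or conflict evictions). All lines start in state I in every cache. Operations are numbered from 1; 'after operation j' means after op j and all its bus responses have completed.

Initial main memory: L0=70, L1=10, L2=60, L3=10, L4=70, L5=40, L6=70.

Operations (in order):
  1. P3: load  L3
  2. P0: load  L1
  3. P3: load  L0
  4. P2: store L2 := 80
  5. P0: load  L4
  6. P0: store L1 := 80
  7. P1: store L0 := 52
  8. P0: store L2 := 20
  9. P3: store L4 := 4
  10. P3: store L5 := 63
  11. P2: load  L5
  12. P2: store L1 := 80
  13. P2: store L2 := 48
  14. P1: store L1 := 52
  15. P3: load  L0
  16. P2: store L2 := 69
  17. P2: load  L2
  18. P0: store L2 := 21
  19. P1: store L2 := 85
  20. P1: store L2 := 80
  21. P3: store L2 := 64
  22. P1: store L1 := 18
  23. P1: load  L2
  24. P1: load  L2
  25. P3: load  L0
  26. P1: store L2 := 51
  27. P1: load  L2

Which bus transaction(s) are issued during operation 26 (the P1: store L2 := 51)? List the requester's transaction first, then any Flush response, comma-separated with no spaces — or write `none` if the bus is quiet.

[1] P3: load  L3 | P0:I, P1:I, P2:I, P3:E(10) | bus: BusRd
[2] P0: load  L1 | P0:E(10), P1:I, P2:I, P3:I | bus: BusRd
[3] P3: load  L0 | P0:I, P1:I, P2:I, P3:E(70) | bus: BusRd
[4] P2: store L2 := 80 | P0:I, P1:I, P2:M(80), P3:I | bus: BusRdX
[5] P0: load  L4 | P0:E(70), P1:I, P2:I, P3:I | bus: BusRd
[6] P0: store L1 := 80 | P0:M(80), P1:I, P2:I, P3:I | bus: none
[7] P1: store L0 := 52 | P0:I, P1:M(52), P2:I, P3:I | bus: BusRdX
[8] P0: store L2 := 20 | P0:M(20), P1:I, P2:I, P3:I | bus: BusRdX,Flush
[9] P3: store L4 := 4 | P0:I, P1:I, P2:I, P3:M(4) | bus: BusRdX
[10] P3: store L5 := 63 | P0:I, P1:I, P2:I, P3:M(63) | bus: BusRdX
[11] P2: load  L5 | P0:I, P1:I, P2:S(63), P3:S(63) | bus: BusRd,Flush
[12] P2: store L1 := 80 | P0:I, P1:I, P2:M(80), P3:I | bus: BusRdX,Flush
[13] P2: store L2 := 48 | P0:I, P1:I, P2:M(48), P3:I | bus: BusRdX,Flush
[14] P1: store L1 := 52 | P0:I, P1:M(52), P2:I, P3:I | bus: BusRdX,Flush
[15] P3: load  L0 | P0:I, P1:S(52), P2:I, P3:S(52) | bus: BusRd,Flush
[16] P2: store L2 := 69 | P0:I, P1:I, P2:M(69), P3:I | bus: none
[17] P2: load  L2 | P0:I, P1:I, P2:M(69), P3:I | bus: none
[18] P0: store L2 := 21 | P0:M(21), P1:I, P2:I, P3:I | bus: BusRdX,Flush
[19] P1: store L2 := 85 | P0:I, P1:M(85), P2:I, P3:I | bus: BusRdX,Flush
[20] P1: store L2 := 80 | P0:I, P1:M(80), P2:I, P3:I | bus: none
[21] P3: store L2 := 64 | P0:I, P1:I, P2:I, P3:M(64) | bus: BusRdX,Flush
[22] P1: store L1 := 18 | P0:I, P1:M(18), P2:I, P3:I | bus: none
[23] P1: load  L2 | P0:I, P1:S(64), P2:I, P3:S(64) | bus: BusRd,Flush
[24] P1: load  L2 | P0:I, P1:S(64), P2:I, P3:S(64) | bus: none
[25] P3: load  L0 | P0:I, P1:S(52), P2:I, P3:S(52) | bus: none
[26] P1: store L2 := 51 | P0:I, P1:M(51), P2:I, P3:I | bus: BusUpgr
[27] P1: load  L2 | P0:I, P1:M(51), P2:I, P3:I | bus: none

bus = BusUpgr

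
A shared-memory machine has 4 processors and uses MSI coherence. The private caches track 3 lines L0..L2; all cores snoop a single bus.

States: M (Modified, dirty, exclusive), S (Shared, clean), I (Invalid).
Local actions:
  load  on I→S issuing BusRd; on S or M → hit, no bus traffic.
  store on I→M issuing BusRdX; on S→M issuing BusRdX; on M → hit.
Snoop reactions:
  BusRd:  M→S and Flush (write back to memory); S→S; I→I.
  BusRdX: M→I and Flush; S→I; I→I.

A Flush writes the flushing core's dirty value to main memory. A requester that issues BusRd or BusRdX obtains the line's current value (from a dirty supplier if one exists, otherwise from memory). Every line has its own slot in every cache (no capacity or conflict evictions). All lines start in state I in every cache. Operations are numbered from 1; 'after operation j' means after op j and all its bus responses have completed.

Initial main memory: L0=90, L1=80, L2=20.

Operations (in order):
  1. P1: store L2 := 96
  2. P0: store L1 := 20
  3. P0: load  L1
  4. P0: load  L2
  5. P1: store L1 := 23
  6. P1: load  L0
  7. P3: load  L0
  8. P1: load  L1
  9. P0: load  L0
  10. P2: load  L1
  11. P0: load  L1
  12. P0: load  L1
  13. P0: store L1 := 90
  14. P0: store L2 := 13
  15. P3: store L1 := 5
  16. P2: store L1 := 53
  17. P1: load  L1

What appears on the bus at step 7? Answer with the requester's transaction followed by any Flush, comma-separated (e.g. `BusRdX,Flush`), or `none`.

bus = BusRd

  op1 P1: store L2 := 96 → I/M/I/I on L2; bus BusRdX; mem=20
  op2 P0: store L1 := 20 → M/I/I/I on L1; bus BusRdX; mem=80
  op3 P0: load  L1 → M/I/I/I on L1; bus (none); mem=80
  op4 P0: load  L2 → S/S/I/I on L2; bus BusRd Flush; mem=96
  op5 P1: store L1 := 23 → I/M/I/I on L1; bus BusRdX Flush; mem=20
  op6 P1: load  L0 → I/S/I/I on L0; bus BusRd; mem=90
  op7 P3: load  L0 → I/S/I/S on L0; bus BusRd; mem=90
  op8 P1: load  L1 → I/M/I/I on L1; bus (none); mem=20
  op9 P0: load  L0 → S/S/I/S on L0; bus BusRd; mem=90
  op10 P2: load  L1 → I/S/S/I on L1; bus BusRd Flush; mem=23
  op11 P0: load  L1 → S/S/S/I on L1; bus BusRd; mem=23
  op12 P0: load  L1 → S/S/S/I on L1; bus (none); mem=23
  op13 P0: store L1 := 90 → M/I/I/I on L1; bus BusRdX; mem=23
  op14 P0: store L2 := 13 → M/I/I/I on L2; bus BusRdX; mem=96
  op15 P3: store L1 := 5 → I/I/I/M on L1; bus BusRdX Flush; mem=90
  op16 P2: store L1 := 53 → I/I/M/I on L1; bus BusRdX Flush; mem=5
  op17 P1: load  L1 → I/S/S/I on L1; bus BusRd Flush; mem=53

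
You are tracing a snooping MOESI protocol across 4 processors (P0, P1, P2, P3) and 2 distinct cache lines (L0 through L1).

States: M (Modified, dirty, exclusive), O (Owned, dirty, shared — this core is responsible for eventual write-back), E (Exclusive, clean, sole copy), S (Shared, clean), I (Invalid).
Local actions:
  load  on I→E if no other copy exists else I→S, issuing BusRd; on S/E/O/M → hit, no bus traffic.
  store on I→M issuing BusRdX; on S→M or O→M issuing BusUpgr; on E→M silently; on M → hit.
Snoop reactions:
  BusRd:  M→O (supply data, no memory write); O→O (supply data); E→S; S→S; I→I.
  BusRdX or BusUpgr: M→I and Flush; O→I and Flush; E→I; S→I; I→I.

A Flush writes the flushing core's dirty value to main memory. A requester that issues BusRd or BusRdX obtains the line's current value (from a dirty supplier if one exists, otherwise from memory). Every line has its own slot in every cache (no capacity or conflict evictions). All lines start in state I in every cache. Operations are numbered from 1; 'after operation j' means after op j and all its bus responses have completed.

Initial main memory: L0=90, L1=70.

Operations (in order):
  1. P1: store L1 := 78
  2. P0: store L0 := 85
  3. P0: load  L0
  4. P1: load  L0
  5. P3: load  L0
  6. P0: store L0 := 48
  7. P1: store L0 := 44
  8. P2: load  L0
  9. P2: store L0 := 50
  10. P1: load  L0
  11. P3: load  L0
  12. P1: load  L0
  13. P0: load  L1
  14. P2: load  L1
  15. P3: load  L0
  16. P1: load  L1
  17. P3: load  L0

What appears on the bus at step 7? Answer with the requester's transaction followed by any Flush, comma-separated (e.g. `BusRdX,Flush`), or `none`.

bus = BusRdX,Flush

[1] P1: store L1 := 78 | P0:I, P1:M(78), P2:I, P3:I | bus: BusRdX
[2] P0: store L0 := 85 | P0:M(85), P1:I, P2:I, P3:I | bus: BusRdX
[3] P0: load  L0 | P0:M(85), P1:I, P2:I, P3:I | bus: none
[4] P1: load  L0 | P0:O(85), P1:S(85), P2:I, P3:I | bus: BusRd
[5] P3: load  L0 | P0:O(85), P1:S(85), P2:I, P3:S(85) | bus: BusRd
[6] P0: store L0 := 48 | P0:M(48), P1:I, P2:I, P3:I | bus: BusUpgr
[7] P1: store L0 := 44 | P0:I, P1:M(44), P2:I, P3:I | bus: BusRdX,Flush
[8] P2: load  L0 | P0:I, P1:O(44), P2:S(44), P3:I | bus: BusRd
[9] P2: store L0 := 50 | P0:I, P1:I, P2:M(50), P3:I | bus: BusUpgr,Flush
[10] P1: load  L0 | P0:I, P1:S(50), P2:O(50), P3:I | bus: BusRd
[11] P3: load  L0 | P0:I, P1:S(50), P2:O(50), P3:S(50) | bus: BusRd
[12] P1: load  L0 | P0:I, P1:S(50), P2:O(50), P3:S(50) | bus: none
[13] P0: load  L1 | P0:S(78), P1:O(78), P2:I, P3:I | bus: BusRd
[14] P2: load  L1 | P0:S(78), P1:O(78), P2:S(78), P3:I | bus: BusRd
[15] P3: load  L0 | P0:I, P1:S(50), P2:O(50), P3:S(50) | bus: none
[16] P1: load  L1 | P0:S(78), P1:O(78), P2:S(78), P3:I | bus: none
[17] P3: load  L0 | P0:I, P1:S(50), P2:O(50), P3:S(50) | bus: none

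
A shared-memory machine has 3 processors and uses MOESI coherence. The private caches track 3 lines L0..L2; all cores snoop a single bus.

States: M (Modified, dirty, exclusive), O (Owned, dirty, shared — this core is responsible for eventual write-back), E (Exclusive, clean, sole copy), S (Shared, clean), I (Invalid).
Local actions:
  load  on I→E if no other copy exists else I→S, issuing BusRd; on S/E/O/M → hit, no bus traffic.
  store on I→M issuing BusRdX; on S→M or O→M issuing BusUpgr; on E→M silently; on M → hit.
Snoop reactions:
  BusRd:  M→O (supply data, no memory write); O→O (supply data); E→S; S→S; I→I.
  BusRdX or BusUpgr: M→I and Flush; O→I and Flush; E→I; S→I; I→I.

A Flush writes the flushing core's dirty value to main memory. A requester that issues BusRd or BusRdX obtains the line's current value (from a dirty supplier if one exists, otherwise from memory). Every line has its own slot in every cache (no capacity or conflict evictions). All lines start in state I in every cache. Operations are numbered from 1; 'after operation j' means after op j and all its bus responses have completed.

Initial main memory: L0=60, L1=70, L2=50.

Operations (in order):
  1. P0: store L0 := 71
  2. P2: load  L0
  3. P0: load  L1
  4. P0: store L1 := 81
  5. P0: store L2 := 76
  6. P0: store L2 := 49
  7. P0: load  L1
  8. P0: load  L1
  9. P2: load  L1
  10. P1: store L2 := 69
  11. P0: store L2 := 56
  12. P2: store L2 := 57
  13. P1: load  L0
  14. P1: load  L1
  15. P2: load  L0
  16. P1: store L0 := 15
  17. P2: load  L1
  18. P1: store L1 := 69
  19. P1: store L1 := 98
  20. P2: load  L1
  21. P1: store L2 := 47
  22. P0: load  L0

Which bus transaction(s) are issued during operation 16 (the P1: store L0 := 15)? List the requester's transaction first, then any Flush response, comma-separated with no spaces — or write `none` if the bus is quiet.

bus = BusUpgr,Flush

1. P0: store L0 := 71  bus=[BusRdX]  L0: P0=M P1=I P2=I  mem[L0]=60
2. P2: load  L0  bus=[BusRd]  L0: P0=O P1=I P2=S  mem[L0]=60
3. P0: load  L1  bus=[BusRd]  L1: P0=E P1=I P2=I  mem[L1]=70
4. P0: store L1 := 81  bus=[-]  L1: P0=M P1=I P2=I  mem[L1]=70
5. P0: store L2 := 76  bus=[BusRdX]  L2: P0=M P1=I P2=I  mem[L2]=50
6. P0: store L2 := 49  bus=[-]  L2: P0=M P1=I P2=I  mem[L2]=50
7. P0: load  L1  bus=[-]  L1: P0=M P1=I P2=I  mem[L1]=70
8. P0: load  L1  bus=[-]  L1: P0=M P1=I P2=I  mem[L1]=70
9. P2: load  L1  bus=[BusRd]  L1: P0=O P1=I P2=S  mem[L1]=70
10. P1: store L2 := 69  bus=[BusRdX,Flush]  L2: P0=I P1=M P2=I  mem[L2]=49
11. P0: store L2 := 56  bus=[BusRdX,Flush]  L2: P0=M P1=I P2=I  mem[L2]=69
12. P2: store L2 := 57  bus=[BusRdX,Flush]  L2: P0=I P1=I P2=M  mem[L2]=56
13. P1: load  L0  bus=[BusRd]  L0: P0=O P1=S P2=S  mem[L0]=60
14. P1: load  L1  bus=[BusRd]  L1: P0=O P1=S P2=S  mem[L1]=70
15. P2: load  L0  bus=[-]  L0: P0=O P1=S P2=S  mem[L0]=60
16. P1: store L0 := 15  bus=[BusUpgr,Flush]  L0: P0=I P1=M P2=I  mem[L0]=71
17. P2: load  L1  bus=[-]  L1: P0=O P1=S P2=S  mem[L1]=70
18. P1: store L1 := 69  bus=[BusUpgr,Flush]  L1: P0=I P1=M P2=I  mem[L1]=81
19. P1: store L1 := 98  bus=[-]  L1: P0=I P1=M P2=I  mem[L1]=81
20. P2: load  L1  bus=[BusRd]  L1: P0=I P1=O P2=S  mem[L1]=81
21. P1: store L2 := 47  bus=[BusRdX,Flush]  L2: P0=I P1=M P2=I  mem[L2]=57
22. P0: load  L0  bus=[BusRd]  L0: P0=S P1=O P2=I  mem[L0]=71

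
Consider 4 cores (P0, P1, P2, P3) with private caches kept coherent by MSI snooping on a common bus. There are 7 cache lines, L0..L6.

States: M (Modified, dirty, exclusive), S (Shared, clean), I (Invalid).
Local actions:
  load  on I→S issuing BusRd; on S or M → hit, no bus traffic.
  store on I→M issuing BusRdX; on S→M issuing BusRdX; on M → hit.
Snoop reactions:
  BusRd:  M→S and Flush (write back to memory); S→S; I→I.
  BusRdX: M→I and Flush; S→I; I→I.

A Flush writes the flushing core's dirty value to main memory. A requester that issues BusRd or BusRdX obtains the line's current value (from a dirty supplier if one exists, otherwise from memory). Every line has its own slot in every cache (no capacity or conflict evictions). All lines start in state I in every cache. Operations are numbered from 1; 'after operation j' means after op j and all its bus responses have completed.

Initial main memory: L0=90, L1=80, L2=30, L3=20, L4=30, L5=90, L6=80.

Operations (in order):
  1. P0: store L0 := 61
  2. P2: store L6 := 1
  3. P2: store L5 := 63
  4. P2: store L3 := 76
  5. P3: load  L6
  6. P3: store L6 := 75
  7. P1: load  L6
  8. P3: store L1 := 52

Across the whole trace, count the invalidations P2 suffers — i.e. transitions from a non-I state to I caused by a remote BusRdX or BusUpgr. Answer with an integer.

[1] P0: store L0 := 61 | P0:M(61), P1:I, P2:I, P3:I | bus: BusRdX
[2] P2: store L6 := 1 | P0:I, P1:I, P2:M(1), P3:I | bus: BusRdX
[3] P2: store L5 := 63 | P0:I, P1:I, P2:M(63), P3:I | bus: BusRdX
[4] P2: store L3 := 76 | P0:I, P1:I, P2:M(76), P3:I | bus: BusRdX
[5] P3: load  L6 | P0:I, P1:I, P2:S(1), P3:S(1) | bus: BusRd,Flush
[6] P3: store L6 := 75 | P0:I, P1:I, P2:I, P3:M(75) | bus: BusRdX
[7] P1: load  L6 | P0:I, P1:S(75), P2:I, P3:S(75) | bus: BusRd,Flush
[8] P3: store L1 := 52 | P0:I, P1:I, P2:I, P3:M(52) | bus: BusRdX

invalidations = 1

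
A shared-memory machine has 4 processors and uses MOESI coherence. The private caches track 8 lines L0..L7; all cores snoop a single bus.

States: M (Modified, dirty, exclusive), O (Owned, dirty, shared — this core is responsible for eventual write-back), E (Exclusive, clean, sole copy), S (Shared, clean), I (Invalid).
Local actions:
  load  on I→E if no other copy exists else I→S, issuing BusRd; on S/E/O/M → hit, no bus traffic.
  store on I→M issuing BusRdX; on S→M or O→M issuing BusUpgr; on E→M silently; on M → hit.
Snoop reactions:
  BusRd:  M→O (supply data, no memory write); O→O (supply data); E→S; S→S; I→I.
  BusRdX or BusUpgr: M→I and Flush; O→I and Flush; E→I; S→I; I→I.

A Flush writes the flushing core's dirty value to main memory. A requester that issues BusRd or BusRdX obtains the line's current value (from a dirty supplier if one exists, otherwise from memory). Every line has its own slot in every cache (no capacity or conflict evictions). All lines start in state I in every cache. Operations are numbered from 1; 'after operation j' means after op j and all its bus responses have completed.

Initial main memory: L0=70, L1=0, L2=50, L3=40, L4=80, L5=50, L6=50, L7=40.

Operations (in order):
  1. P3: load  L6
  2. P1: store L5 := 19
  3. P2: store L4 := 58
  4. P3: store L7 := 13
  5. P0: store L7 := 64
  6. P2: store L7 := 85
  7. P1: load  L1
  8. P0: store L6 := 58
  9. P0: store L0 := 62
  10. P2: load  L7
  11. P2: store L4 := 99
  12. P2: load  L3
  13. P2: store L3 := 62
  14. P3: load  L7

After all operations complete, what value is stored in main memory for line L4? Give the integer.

memory[L4] = 80

1. P3: load  L6  bus=[BusRd]  L6: P0=I P1=I P2=I P3=E  mem[L6]=50
2. P1: store L5 := 19  bus=[BusRdX]  L5: P0=I P1=M P2=I P3=I  mem[L5]=50
3. P2: store L4 := 58  bus=[BusRdX]  L4: P0=I P1=I P2=M P3=I  mem[L4]=80
4. P3: store L7 := 13  bus=[BusRdX]  L7: P0=I P1=I P2=I P3=M  mem[L7]=40
5. P0: store L7 := 64  bus=[BusRdX,Flush]  L7: P0=M P1=I P2=I P3=I  mem[L7]=13
6. P2: store L7 := 85  bus=[BusRdX,Flush]  L7: P0=I P1=I P2=M P3=I  mem[L7]=64
7. P1: load  L1  bus=[BusRd]  L1: P0=I P1=E P2=I P3=I  mem[L1]=0
8. P0: store L6 := 58  bus=[BusRdX]  L6: P0=M P1=I P2=I P3=I  mem[L6]=50
9. P0: store L0 := 62  bus=[BusRdX]  L0: P0=M P1=I P2=I P3=I  mem[L0]=70
10. P2: load  L7  bus=[-]  L7: P0=I P1=I P2=M P3=I  mem[L7]=64
11. P2: store L4 := 99  bus=[-]  L4: P0=I P1=I P2=M P3=I  mem[L4]=80
12. P2: load  L3  bus=[BusRd]  L3: P0=I P1=I P2=E P3=I  mem[L3]=40
13. P2: store L3 := 62  bus=[-]  L3: P0=I P1=I P2=M P3=I  mem[L3]=40
14. P3: load  L7  bus=[BusRd]  L7: P0=I P1=I P2=O P3=S  mem[L7]=64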